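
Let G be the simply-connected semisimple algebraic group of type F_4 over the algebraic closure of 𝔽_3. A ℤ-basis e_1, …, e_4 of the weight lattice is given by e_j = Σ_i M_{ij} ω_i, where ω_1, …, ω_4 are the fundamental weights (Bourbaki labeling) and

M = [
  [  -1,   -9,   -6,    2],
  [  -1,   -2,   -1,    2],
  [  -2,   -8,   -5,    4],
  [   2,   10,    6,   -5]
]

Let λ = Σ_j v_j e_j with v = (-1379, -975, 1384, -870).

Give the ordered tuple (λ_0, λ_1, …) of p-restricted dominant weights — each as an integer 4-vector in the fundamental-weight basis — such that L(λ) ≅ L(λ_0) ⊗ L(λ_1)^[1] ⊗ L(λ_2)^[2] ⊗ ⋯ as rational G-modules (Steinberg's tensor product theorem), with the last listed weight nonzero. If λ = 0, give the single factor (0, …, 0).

ω-coordinates c = M·v, v = (-1379, -975, 1384, -870):
  c_1 = -1*-1379 + -9*-975 + -6*1384 + 2*-870 = 110
  c_2 = -1*-1379 + -2*-975 + -1*1384 + 2*-870 = 205
  c_3 = -2*-1379 + -8*-975 + -5*1384 + 4*-870 = 158
  c_4 = 2*-1379 + 10*-975 + 6*1384 + -5*-870 = 146
Base-3 expansion of each c_i:
  c_1 = 110 = 2·3^0 + 0·3^1 + 0·3^2 + 1·3^3 + 1·3^4
  c_2 = 205 = 1·3^0 + 2·3^1 + 1·3^2 + 1·3^3 + 2·3^4
  c_3 = 158 = 2·3^0 + 1·3^1 + 2·3^2 + 2·3^3 + 1·3^4
  c_4 = 146 = 2·3^0 + 0·3^1 + 1·3^2 + 2·3^3 + 1·3^4
Factor λ_0 = (2, 1, 2, 2)
Factor λ_1 = (0, 2, 1, 0)
Factor λ_2 = (0, 1, 2, 1)
Factor λ_3 = (1, 1, 2, 2)
Factor λ_4 = (1, 2, 1, 1)

((2, 1, 2, 2), (0, 2, 1, 0), (0, 1, 2, 1), (1, 1, 2, 2), (1, 2, 1, 1))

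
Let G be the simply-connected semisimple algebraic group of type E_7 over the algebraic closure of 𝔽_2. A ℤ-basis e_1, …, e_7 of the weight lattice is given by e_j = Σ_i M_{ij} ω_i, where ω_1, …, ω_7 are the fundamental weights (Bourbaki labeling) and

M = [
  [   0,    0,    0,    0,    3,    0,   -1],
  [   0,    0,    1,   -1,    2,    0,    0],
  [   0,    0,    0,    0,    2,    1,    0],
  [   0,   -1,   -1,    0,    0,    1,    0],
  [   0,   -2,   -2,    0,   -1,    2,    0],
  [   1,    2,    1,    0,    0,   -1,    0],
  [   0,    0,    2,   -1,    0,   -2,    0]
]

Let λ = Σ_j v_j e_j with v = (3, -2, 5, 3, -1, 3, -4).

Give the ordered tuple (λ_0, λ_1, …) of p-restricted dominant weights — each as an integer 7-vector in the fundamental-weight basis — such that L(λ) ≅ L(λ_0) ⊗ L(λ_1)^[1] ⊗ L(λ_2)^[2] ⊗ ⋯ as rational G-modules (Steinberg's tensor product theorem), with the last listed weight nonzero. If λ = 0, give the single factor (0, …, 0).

In the fundamental-weight basis, λ has coordinates c = M·v (v = (3, -2, 5, 3, -1, 3, -4)):
  c_1 = 0·3 + (0)·(-2) + 0·5 + 0·3 + (3)·(-1) + 0·3 + (-1)·(-4) = 1
  c_2 = 0·3 + (0)·(-2) + 1·5 + (-1)·(3) + (2)·(-1) + 0·3 + (0)·(-4) = 0
  c_3 = 0·3 + (0)·(-2) + 0·5 + 0·3 + (2)·(-1) + 1·3 + (0)·(-4) = 1
  c_4 = 0·3 + (-1)·(-2) + (-1)·(5) + 0·3 + (0)·(-1) + 1·3 + (0)·(-4) = 0
  c_5 = 0·3 + (-2)·(-2) + (-2)·(5) + 0·3 + (-1)·(-1) + 2·3 + (0)·(-4) = 1
  c_6 = 1·3 + (2)·(-2) + 1·5 + 0·3 + (0)·(-1) + (-1)·(3) + (0)·(-4) = 1
  c_7 = 0·3 + (0)·(-2) + 2·5 + (-1)·(3) + (0)·(-1) + (-2)·(3) + (0)·(-4) = 1
Writing each c_i in base p = 2:
  c_1 = 1 = 1·2^0
  c_2 = 0
  c_3 = 1 = 1·2^0
  c_4 = 0
  c_5 = 1 = 1·2^0
  c_6 = 1 = 1·2^0
  c_7 = 1 = 1·2^0
p-restricted factor λ_0 = (1, 0, 1, 0, 1, 1, 1)

((1, 0, 1, 0, 1, 1, 1),)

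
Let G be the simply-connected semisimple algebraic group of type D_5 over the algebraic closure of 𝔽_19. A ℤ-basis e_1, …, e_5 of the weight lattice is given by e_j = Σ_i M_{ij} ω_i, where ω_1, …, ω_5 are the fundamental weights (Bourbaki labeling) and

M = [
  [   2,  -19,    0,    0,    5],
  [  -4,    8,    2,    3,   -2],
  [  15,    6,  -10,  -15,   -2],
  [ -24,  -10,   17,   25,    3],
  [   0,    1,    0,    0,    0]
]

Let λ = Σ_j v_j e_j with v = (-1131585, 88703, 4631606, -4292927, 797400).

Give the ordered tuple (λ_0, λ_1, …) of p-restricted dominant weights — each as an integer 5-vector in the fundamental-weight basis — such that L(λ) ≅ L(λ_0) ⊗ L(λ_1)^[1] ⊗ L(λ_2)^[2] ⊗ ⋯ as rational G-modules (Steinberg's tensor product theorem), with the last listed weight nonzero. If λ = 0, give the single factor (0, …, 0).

((17, 2, 11, 7, 11), (10, 17, 17, 4, 13), (11, 13, 0, 5, 17), (5, 3, 6, 11, 12))

Converting to the ω-basis (c_i = row i of M dotted with v = (-1131585, 88703, 4631606, -4292927, 797400)):
  c_1 = 2*-1131585 + -19*88703 + 0*4631606 + 0*-4292927 + 5*797400 = 38473
  c_2 = -4*-1131585 + 8*88703 + 2*4631606 + 3*-4292927 + -2*797400 = 25595
  c_3 = 15*-1131585 + 6*88703 + -10*4631606 + -15*-4292927 + -2*797400 = 41488
  c_4 = -24*-1131585 + -10*88703 + 17*4631606 + 25*-4292927 + 3*797400 = 77337
  c_5 = 0*-1131585 + 1*88703 + 0*4631606 + 0*-4292927 + 0*797400 = 88703
Writing each c_i in base p = 19:
  c_1 = 38473 = 17·19^0 + 10·19^1 + 11·19^2 + 5·19^3
  c_2 = 25595 = 2·19^0 + 17·19^1 + 13·19^2 + 3·19^3
  c_3 = 41488 = 11·19^0 + 17·19^1 + 0·19^2 + 6·19^3
  c_4 = 77337 = 7·19^0 + 4·19^1 + 5·19^2 + 11·19^3
  c_5 = 88703 = 11·19^0 + 13·19^1 + 17·19^2 + 12·19^3
λ_0 = (17, 2, 11, 7, 11)
λ_1 = (10, 17, 17, 4, 13)
λ_2 = (11, 13, 0, 5, 17)
λ_3 = (5, 3, 6, 11, 12)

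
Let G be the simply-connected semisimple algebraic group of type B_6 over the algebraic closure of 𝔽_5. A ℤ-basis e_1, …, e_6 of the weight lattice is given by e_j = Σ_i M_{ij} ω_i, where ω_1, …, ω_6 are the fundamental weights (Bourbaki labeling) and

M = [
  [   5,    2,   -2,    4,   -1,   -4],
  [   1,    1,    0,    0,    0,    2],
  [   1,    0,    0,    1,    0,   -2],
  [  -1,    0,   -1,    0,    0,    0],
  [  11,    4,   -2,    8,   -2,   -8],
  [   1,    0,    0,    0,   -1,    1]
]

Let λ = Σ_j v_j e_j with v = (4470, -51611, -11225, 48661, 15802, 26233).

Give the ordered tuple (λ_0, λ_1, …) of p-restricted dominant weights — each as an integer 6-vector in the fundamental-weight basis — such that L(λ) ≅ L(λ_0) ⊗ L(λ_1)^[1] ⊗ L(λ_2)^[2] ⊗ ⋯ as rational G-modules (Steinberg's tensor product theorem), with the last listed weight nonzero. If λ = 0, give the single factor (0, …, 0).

((3, 0, 0, 0, 1, 1), (2, 0, 3, 1, 4, 0), (4, 3, 1, 0, 4, 1), (3, 2, 0, 4, 3, 4), (4, 3, 1, 0, 0, 3), (4, 1, 0, 2, 4, 4))

Change of basis e → ω: c = M·v where v = (4470, -51611, -11225, 48661, 15802, 26233):
  c_1 = (5)·(4470) + (2)·(-51611) + (-2)·(-11225) + (4)·(48661) + (-1)·(15802) + (-4)·(26233) = 15488
  c_2 = (1)·(4470) + (1)·(-51611) + (0)·(-11225) + (0)·(48661) + (0)·(15802) + (2)·(26233) = 5325
  c_3 = (1)·(4470) + (0)·(-51611) + (0)·(-11225) + (1)·(48661) + (0)·(15802) + (-2)·(26233) = 665
  c_4 = (-1)·(4470) + (0)·(-51611) + (-1)·(-11225) + (0)·(48661) + (0)·(15802) + (0)·(26233) = 6755
  c_5 = (11)·(4470) + (4)·(-51611) + (-2)·(-11225) + (8)·(48661) + (-2)·(15802) + (-8)·(26233) = 12996
  c_6 = (1)·(4470) + (0)·(-51611) + (0)·(-11225) + (0)·(48661) + (-1)·(15802) + (1)·(26233) = 14901
Base-5 expansion of each c_i:
  c_1 = 15488 = 3·5^0 + 2·5^1 + 4·5^2 + 3·5^3 + 4·5^4 + 4·5^5
  c_2 = 5325 = 0·5^0 + 0·5^1 + 3·5^2 + 2·5^3 + 3·5^4 + 1·5^5
  c_3 = 665 = 0·5^0 + 3·5^1 + 1·5^2 + 0·5^3 + 1·5^4
  c_4 = 6755 = 0·5^0 + 1·5^1 + 0·5^2 + 4·5^3 + 0·5^4 + 2·5^5
  c_5 = 12996 = 1·5^0 + 4·5^1 + 4·5^2 + 3·5^3 + 0·5^4 + 4·5^5
  c_6 = 14901 = 1·5^0 + 0·5^1 + 1·5^2 + 4·5^3 + 3·5^4 + 4·5^5
Factor λ_0 = (3, 0, 0, 0, 1, 1)
Factor λ_1 = (2, 0, 3, 1, 4, 0)
Factor λ_2 = (4, 3, 1, 0, 4, 1)
Factor λ_3 = (3, 2, 0, 4, 3, 4)
Factor λ_4 = (4, 3, 1, 0, 0, 3)
Factor λ_5 = (4, 1, 0, 2, 4, 4)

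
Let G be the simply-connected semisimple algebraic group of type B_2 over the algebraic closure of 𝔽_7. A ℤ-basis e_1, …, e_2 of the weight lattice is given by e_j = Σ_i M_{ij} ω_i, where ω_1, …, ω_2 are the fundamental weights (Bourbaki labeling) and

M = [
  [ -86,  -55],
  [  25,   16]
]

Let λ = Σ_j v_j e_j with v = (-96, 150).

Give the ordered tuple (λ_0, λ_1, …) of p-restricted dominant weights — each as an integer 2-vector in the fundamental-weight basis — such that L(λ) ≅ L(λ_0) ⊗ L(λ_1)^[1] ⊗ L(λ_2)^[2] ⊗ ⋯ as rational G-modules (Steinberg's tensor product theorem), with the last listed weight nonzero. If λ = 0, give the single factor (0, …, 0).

((6, 0),)

In the fundamental-weight basis, λ has coordinates c = M·v (v = (-96, 150)):
  c_1 = -86*-96 + -55*150 = 6
  c_2 = 25*-96 + 16*150 = 0
p = 7; digits c_i = Σ_j d_{ij}·7^j, 0 ≤ d_{ij} < 7:
  c_1 = 6 = 6·7^0
  c_2 = 0
Factor λ_0 = (6, 0)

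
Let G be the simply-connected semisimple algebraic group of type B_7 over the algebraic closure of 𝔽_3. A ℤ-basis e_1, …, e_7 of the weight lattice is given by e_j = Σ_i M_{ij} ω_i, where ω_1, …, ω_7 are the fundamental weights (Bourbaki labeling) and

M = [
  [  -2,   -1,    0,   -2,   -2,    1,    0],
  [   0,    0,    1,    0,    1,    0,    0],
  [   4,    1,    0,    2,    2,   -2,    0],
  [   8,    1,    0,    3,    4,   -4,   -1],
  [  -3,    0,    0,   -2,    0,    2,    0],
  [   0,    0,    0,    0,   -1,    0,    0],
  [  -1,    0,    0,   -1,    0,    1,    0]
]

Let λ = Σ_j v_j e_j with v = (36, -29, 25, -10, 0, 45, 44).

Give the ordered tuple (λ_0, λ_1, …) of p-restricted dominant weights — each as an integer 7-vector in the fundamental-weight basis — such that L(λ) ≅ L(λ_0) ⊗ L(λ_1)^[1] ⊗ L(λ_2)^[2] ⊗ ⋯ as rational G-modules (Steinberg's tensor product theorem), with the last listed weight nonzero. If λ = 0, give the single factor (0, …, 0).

Compute c_i = Σ_j M_{ij} v_j with v = (36, -29, 25, -10, 0, 45, 44):
  c_1 = (-2)·(36) + (-1)·(-29) + (0)·(25) + (-2)·(-10) + (-2)·(0) + (1)·(45) + (0)·(44) = 22
  c_2 = (0)·(36) + (0)·(-29) + (1)·(25) + (0)·(-10) + (1)·(0) + (0)·(45) + (0)·(44) = 25
  c_3 = (4)·(36) + (1)·(-29) + (0)·(25) + (2)·(-10) + (2)·(0) + (-2)·(45) + (0)·(44) = 5
  c_4 = (8)·(36) + (1)·(-29) + (0)·(25) + (3)·(-10) + (4)·(0) + (-4)·(45) + (-1)·(44) = 5
  c_5 = (-3)·(36) + (0)·(-29) + (0)·(25) + (-2)·(-10) + (0)·(0) + (2)·(45) + (0)·(44) = 2
  c_6 = (0)·(36) + (0)·(-29) + (0)·(25) + (0)·(-10) + (-1)·(0) + (0)·(45) + (0)·(44) = 0
  c_7 = (-1)·(36) + (0)·(-29) + (0)·(25) + (-1)·(-10) + (0)·(0) + (1)·(45) + (0)·(44) = 19
p = 3; digits c_i = Σ_j d_{ij}·3^j, 0 ≤ d_{ij} < 3:
  c_1 = 22 = 1·3^0 + 1·3^1 + 2·3^2
  c_2 = 25 = 1·3^0 + 2·3^1 + 2·3^2
  c_3 = 5 = 2·3^0 + 1·3^1
  c_4 = 5 = 2·3^0 + 1·3^1
  c_5 = 2 = 2·3^0
  c_6 = 0
  c_7 = 19 = 1·3^0 + 0·3^1 + 2·3^2
p-restricted factor λ_0 = (1, 1, 2, 2, 2, 0, 1)
p-restricted factor λ_1 = (1, 2, 1, 1, 0, 0, 0)
p-restricted factor λ_2 = (2, 2, 0, 0, 0, 0, 2)

((1, 1, 2, 2, 2, 0, 1), (1, 2, 1, 1, 0, 0, 0), (2, 2, 0, 0, 0, 0, 2))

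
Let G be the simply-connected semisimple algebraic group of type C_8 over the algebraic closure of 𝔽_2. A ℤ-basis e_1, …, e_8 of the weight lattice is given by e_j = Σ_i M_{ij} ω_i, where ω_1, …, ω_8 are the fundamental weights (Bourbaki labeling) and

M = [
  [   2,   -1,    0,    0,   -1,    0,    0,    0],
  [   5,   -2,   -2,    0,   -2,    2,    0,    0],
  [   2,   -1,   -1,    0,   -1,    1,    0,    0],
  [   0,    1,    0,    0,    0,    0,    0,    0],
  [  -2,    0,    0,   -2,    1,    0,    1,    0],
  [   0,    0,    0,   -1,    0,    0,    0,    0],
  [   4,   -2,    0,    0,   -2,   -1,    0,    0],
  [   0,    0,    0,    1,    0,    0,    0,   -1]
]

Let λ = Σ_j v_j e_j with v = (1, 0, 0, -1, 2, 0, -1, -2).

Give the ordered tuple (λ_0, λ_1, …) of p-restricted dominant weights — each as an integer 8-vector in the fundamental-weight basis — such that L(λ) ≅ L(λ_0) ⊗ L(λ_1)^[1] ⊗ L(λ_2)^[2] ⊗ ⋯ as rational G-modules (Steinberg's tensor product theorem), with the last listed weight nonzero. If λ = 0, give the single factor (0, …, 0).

((0, 1, 0, 0, 1, 1, 0, 1),)

Change of basis e → ω: c = M·v where v = (1, 0, 0, -1, 2, 0, -1, -2):
  c_1 = (2)·(1) + (-1)·(0) + (0)·(0) + (0)·(-1) + (-1)·(2) + (0)·(0) + (0)·(-1) + (0)·(-2) = 0
  c_2 = (5)·(1) + (-2)·(0) + (-2)·(0) + (0)·(-1) + (-2)·(2) + (2)·(0) + (0)·(-1) + (0)·(-2) = 1
  c_3 = (2)·(1) + (-1)·(0) + (-1)·(0) + (0)·(-1) + (-1)·(2) + (1)·(0) + (0)·(-1) + (0)·(-2) = 0
  c_4 = (0)·(1) + (1)·(0) + (0)·(0) + (0)·(-1) + (0)·(2) + (0)·(0) + (0)·(-1) + (0)·(-2) = 0
  c_5 = (-2)·(1) + (0)·(0) + (0)·(0) + (-2)·(-1) + (1)·(2) + (0)·(0) + (1)·(-1) + (0)·(-2) = 1
  c_6 = (0)·(1) + (0)·(0) + (0)·(0) + (-1)·(-1) + (0)·(2) + (0)·(0) + (0)·(-1) + (0)·(-2) = 1
  c_7 = (4)·(1) + (-2)·(0) + (0)·(0) + (0)·(-1) + (-2)·(2) + (-1)·(0) + (0)·(-1) + (0)·(-2) = 0
  c_8 = (0)·(1) + (0)·(0) + (0)·(0) + (1)·(-1) + (0)·(2) + (0)·(0) + (0)·(-1) + (-1)·(-2) = 1
p = 2; digits c_i = Σ_j d_{ij}·2^j, 0 ≤ d_{ij} < 2:
  c_1 = 0
  c_2 = 1 = 1·2^0
  c_3 = 0
  c_4 = 0
  c_5 = 1 = 1·2^0
  c_6 = 1 = 1·2^0
  c_7 = 0
  c_8 = 1 = 1·2^0
Factor λ_0 = (0, 1, 0, 0, 1, 1, 0, 1)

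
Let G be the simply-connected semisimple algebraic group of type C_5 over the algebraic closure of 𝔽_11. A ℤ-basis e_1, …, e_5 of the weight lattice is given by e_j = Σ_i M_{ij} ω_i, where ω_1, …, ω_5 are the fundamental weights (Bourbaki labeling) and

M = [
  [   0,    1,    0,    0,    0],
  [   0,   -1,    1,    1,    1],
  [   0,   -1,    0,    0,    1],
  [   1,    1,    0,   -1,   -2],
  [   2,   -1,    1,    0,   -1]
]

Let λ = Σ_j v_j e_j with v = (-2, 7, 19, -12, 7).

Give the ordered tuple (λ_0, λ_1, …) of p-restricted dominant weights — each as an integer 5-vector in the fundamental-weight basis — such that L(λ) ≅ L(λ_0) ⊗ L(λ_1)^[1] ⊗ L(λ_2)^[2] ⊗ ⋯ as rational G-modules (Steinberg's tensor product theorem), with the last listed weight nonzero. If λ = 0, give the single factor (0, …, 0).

((7, 7, 0, 3, 1),)

ω-coordinates c = M·v, v = (-2, 7, 19, -12, 7):
  c_1 = (0)·(-2) + (1)·(7) + (0)·(19) + (0)·(-12) + (0)·(7) = 7
  c_2 = (0)·(-2) + (-1)·(7) + (1)·(19) + (1)·(-12) + (1)·(7) = 7
  c_3 = (0)·(-2) + (-1)·(7) + (0)·(19) + (0)·(-12) + (1)·(7) = 0
  c_4 = (1)·(-2) + (1)·(7) + (0)·(19) + (-1)·(-12) + (-2)·(7) = 3
  c_5 = (2)·(-2) + (-1)·(7) + (1)·(19) + (0)·(-12) + (-1)·(7) = 1
Base-11 expansion of each c_i:
  c_1 = 7 = 7·11^0
  c_2 = 7 = 7·11^0
  c_3 = 0
  c_4 = 3 = 3·11^0
  c_5 = 1 = 1·11^0
p-restricted factor λ_0 = (7, 7, 0, 3, 1)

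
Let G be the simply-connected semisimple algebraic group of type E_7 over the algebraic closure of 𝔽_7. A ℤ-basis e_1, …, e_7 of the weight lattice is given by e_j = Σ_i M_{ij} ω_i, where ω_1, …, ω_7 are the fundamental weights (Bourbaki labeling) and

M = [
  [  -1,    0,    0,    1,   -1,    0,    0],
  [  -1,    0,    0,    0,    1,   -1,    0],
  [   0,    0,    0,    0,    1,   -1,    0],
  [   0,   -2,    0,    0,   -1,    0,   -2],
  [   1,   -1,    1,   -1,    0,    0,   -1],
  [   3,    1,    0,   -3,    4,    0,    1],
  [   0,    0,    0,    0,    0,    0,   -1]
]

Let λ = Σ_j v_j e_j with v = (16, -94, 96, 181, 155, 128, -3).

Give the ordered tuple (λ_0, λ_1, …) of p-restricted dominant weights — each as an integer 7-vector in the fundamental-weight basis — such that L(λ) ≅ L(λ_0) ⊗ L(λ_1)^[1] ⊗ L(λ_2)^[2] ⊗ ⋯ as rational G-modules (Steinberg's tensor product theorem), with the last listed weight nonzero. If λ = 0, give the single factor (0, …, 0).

Compute c_i = Σ_j M_{ij} v_j with v = (16, -94, 96, 181, 155, 128, -3):
  c_1 = (-1)·(16) + (0)·(-94) + 0·96 + 1·181 + (-1)·(155) + 0·128 + (0)·(-3) = 10
  c_2 = (-1)·(16) + (0)·(-94) + 0·96 + 0·181 + 1·155 + (-1)·(128) + (0)·(-3) = 11
  c_3 = 0·16 + (0)·(-94) + 0·96 + 0·181 + 1·155 + (-1)·(128) + (0)·(-3) = 27
  c_4 = 0·16 + (-2)·(-94) + 0·96 + 0·181 + (-1)·(155) + 0·128 + (-2)·(-3) = 39
  c_5 = 1·16 + (-1)·(-94) + 1·96 + (-1)·(181) + 0·155 + 0·128 + (-1)·(-3) = 28
  c_6 = 3·16 + (1)·(-94) + 0·96 + (-3)·(181) + 4·155 + 0·128 + (1)·(-3) = 28
  c_7 = 0·16 + (0)·(-94) + 0·96 + 0·181 + 0·155 + 0·128 + (-1)·(-3) = 3
Writing each c_i in base p = 7:
  c_1 = 10 = 3·7^0 + 1·7^1
  c_2 = 11 = 4·7^0 + 1·7^1
  c_3 = 27 = 6·7^0 + 3·7^1
  c_4 = 39 = 4·7^0 + 5·7^1
  c_5 = 28 = 0·7^0 + 4·7^1
  c_6 = 28 = 0·7^0 + 4·7^1
  c_7 = 3 = 3·7^0
p-restricted factor λ_0 = (3, 4, 6, 4, 0, 0, 3)
p-restricted factor λ_1 = (1, 1, 3, 5, 4, 4, 0)

((3, 4, 6, 4, 0, 0, 3), (1, 1, 3, 5, 4, 4, 0))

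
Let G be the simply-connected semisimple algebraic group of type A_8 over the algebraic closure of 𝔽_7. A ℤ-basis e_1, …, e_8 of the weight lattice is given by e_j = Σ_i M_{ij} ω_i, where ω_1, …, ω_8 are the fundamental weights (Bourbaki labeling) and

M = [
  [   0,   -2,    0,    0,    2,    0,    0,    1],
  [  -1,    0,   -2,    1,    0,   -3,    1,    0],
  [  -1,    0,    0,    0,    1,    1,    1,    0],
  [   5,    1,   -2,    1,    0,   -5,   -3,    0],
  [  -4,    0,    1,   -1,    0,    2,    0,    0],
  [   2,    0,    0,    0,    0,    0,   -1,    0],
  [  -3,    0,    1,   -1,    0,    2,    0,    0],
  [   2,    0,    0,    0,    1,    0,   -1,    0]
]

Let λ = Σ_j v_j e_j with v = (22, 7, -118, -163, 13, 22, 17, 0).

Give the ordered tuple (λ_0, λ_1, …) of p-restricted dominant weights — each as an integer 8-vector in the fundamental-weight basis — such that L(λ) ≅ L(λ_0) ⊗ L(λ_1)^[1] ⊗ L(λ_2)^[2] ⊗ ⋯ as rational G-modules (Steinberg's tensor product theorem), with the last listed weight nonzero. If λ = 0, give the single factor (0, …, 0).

((5, 2, 2, 1, 1, 6, 2, 5), (1, 0, 4, 4, 0, 3, 3, 5))

ω-coordinates c = M·v, v = (22, 7, -118, -163, 13, 22, 17, 0):
  c_1 = 0*22 + -2*7 + 0*-118 + 0*-163 + 2*13 + 0*22 + 0*17 + 1*0 = 12
  c_2 = -1*22 + 0*7 + -2*-118 + 1*-163 + 0*13 + -3*22 + 1*17 + 0*0 = 2
  c_3 = -1*22 + 0*7 + 0*-118 + 0*-163 + 1*13 + 1*22 + 1*17 + 0*0 = 30
  c_4 = 5*22 + 1*7 + -2*-118 + 1*-163 + 0*13 + -5*22 + -3*17 + 0*0 = 29
  c_5 = -4*22 + 0*7 + 1*-118 + -1*-163 + 0*13 + 2*22 + 0*17 + 0*0 = 1
  c_6 = 2*22 + 0*7 + 0*-118 + 0*-163 + 0*13 + 0*22 + -1*17 + 0*0 = 27
  c_7 = -3*22 + 0*7 + 1*-118 + -1*-163 + 0*13 + 2*22 + 0*17 + 0*0 = 23
  c_8 = 2*22 + 0*7 + 0*-118 + 0*-163 + 1*13 + 0*22 + -1*17 + 0*0 = 40
Writing each c_i in base p = 7:
  c_1 = 12 = 5·7^0 + 1·7^1
  c_2 = 2 = 2·7^0
  c_3 = 30 = 2·7^0 + 4·7^1
  c_4 = 29 = 1·7^0 + 4·7^1
  c_5 = 1 = 1·7^0
  c_6 = 27 = 6·7^0 + 3·7^1
  c_7 = 23 = 2·7^0 + 3·7^1
  c_8 = 40 = 5·7^0 + 5·7^1
p-restricted factor λ_0 = (5, 2, 2, 1, 1, 6, 2, 5)
p-restricted factor λ_1 = (1, 0, 4, 4, 0, 3, 3, 5)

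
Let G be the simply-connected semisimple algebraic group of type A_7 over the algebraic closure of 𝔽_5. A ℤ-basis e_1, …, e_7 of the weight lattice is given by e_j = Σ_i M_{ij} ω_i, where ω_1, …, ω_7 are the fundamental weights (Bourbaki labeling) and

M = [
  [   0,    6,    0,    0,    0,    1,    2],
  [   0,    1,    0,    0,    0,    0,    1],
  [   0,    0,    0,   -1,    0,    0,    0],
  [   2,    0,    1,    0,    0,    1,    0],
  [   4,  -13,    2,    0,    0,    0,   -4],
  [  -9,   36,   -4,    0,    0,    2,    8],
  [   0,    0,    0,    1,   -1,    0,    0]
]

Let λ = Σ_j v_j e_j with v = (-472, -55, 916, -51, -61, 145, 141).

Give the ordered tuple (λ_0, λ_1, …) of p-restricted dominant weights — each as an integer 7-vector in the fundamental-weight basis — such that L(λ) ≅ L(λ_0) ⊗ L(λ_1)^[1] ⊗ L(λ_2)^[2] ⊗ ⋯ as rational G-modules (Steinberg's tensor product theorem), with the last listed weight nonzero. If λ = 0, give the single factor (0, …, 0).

Compute c_i = Σ_j M_{ij} v_j with v = (-472, -55, 916, -51, -61, 145, 141):
  c_1 = 0*-472 + 6*-55 + 0*916 + 0*-51 + 0*-61 + 1*145 + 2*141 = 97
  c_2 = 0*-472 + 1*-55 + 0*916 + 0*-51 + 0*-61 + 0*145 + 1*141 = 86
  c_3 = 0*-472 + 0*-55 + 0*916 + -1*-51 + 0*-61 + 0*145 + 0*141 = 51
  c_4 = 2*-472 + 0*-55 + 1*916 + 0*-51 + 0*-61 + 1*145 + 0*141 = 117
  c_5 = 4*-472 + -13*-55 + 2*916 + 0*-51 + 0*-61 + 0*145 + -4*141 = 95
  c_6 = -9*-472 + 36*-55 + -4*916 + 0*-51 + 0*-61 + 2*145 + 8*141 = 22
  c_7 = 0*-472 + 0*-55 + 0*916 + 1*-51 + -1*-61 + 0*145 + 0*141 = 10
Writing each c_i in base p = 5:
  c_1 = 97 = 2·5^0 + 4·5^1 + 3·5^2
  c_2 = 86 = 1·5^0 + 2·5^1 + 3·5^2
  c_3 = 51 = 1·5^0 + 0·5^1 + 2·5^2
  c_4 = 117 = 2·5^0 + 3·5^1 + 4·5^2
  c_5 = 95 = 0·5^0 + 4·5^1 + 3·5^2
  c_6 = 22 = 2·5^0 + 4·5^1
  c_7 = 10 = 0·5^0 + 2·5^1
λ_0 = (2, 1, 1, 2, 0, 2, 0)
λ_1 = (4, 2, 0, 3, 4, 4, 2)
λ_2 = (3, 3, 2, 4, 3, 0, 0)

((2, 1, 1, 2, 0, 2, 0), (4, 2, 0, 3, 4, 4, 2), (3, 3, 2, 4, 3, 0, 0))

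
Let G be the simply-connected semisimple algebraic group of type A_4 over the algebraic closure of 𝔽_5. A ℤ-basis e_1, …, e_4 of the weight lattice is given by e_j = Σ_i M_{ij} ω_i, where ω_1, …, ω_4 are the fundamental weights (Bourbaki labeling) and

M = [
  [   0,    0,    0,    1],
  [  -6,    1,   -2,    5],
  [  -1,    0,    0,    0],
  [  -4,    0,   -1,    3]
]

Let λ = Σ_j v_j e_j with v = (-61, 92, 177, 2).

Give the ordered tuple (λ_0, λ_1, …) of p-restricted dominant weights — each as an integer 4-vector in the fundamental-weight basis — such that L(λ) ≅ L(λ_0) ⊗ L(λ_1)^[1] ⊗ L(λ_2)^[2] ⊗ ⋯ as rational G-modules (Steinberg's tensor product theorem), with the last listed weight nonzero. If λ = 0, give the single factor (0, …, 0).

((2, 4, 1, 3), (0, 2, 2, 4), (0, 4, 2, 2))

Converting to the ω-basis (c_i = row i of M dotted with v = (-61, 92, 177, 2)):
  c_1 = (0)·(-61) + 0·92 + 0·177 + 1·2 = 2
  c_2 = (-6)·(-61) + 1·92 + (-2)·(177) + 5·2 = 114
  c_3 = (-1)·(-61) + 0·92 + 0·177 + 0·2 = 61
  c_4 = (-4)·(-61) + 0·92 + (-1)·(177) + 3·2 = 73
Writing each c_i in base p = 5:
  c_1 = 2 = 2·5^0
  c_2 = 114 = 4·5^0 + 2·5^1 + 4·5^2
  c_3 = 61 = 1·5^0 + 2·5^1 + 2·5^2
  c_4 = 73 = 3·5^0 + 4·5^1 + 2·5^2
p-restricted factor λ_0 = (2, 4, 1, 3)
p-restricted factor λ_1 = (0, 2, 2, 4)
p-restricted factor λ_2 = (0, 4, 2, 2)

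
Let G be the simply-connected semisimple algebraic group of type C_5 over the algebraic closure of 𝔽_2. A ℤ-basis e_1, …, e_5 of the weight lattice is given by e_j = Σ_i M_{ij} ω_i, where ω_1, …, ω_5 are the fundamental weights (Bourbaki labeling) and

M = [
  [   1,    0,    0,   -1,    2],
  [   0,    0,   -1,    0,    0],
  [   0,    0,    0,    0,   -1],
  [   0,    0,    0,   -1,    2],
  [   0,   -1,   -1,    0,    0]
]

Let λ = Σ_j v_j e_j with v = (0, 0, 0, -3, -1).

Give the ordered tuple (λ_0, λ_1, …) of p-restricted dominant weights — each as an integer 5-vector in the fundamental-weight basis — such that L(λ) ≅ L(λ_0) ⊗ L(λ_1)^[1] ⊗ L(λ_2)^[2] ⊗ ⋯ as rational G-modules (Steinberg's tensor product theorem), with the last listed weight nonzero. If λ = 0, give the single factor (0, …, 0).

ω-coordinates c = M·v, v = (0, 0, 0, -3, -1):
  c_1 = 1·0 + 0·0 + 0·0 + (-1)·(-3) + (2)·(-1) = 1
  c_2 = 0·0 + 0·0 + (-1)·(0) + (0)·(-3) + (0)·(-1) = 0
  c_3 = 0·0 + 0·0 + 0·0 + (0)·(-3) + (-1)·(-1) = 1
  c_4 = 0·0 + 0·0 + 0·0 + (-1)·(-3) + (2)·(-1) = 1
  c_5 = 0·0 + (-1)·(0) + (-1)·(0) + (0)·(-3) + (0)·(-1) = 0
Expand coordinatewise in base 2:
  c_1 = 1 = 1·2^0
  c_2 = 0
  c_3 = 1 = 1·2^0
  c_4 = 1 = 1·2^0
  c_5 = 0
λ_0 = (1, 0, 1, 1, 0)

((1, 0, 1, 1, 0),)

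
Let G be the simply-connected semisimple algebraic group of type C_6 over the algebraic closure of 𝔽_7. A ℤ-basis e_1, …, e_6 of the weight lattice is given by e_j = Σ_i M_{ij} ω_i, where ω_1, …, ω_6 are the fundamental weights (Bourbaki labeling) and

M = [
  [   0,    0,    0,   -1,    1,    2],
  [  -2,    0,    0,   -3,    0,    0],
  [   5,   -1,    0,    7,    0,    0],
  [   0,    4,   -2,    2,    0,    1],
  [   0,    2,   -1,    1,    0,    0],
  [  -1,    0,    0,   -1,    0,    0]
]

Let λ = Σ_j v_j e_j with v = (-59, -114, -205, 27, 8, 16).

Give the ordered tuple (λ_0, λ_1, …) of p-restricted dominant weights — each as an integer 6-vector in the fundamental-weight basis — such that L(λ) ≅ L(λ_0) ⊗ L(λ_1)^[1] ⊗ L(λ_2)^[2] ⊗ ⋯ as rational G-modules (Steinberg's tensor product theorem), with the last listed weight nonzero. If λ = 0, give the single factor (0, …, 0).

((6, 2, 1, 3, 4, 4), (1, 5, 1, 3, 0, 4))

In the fundamental-weight basis, λ has coordinates c = M·v (v = (-59, -114, -205, 27, 8, 16)):
  c_1 = (0)·(-59) + (0)·(-114) + (0)·(-205) + (-1)·(27) + (1)·(8) + (2)·(16) = 13
  c_2 = (-2)·(-59) + (0)·(-114) + (0)·(-205) + (-3)·(27) + (0)·(8) + (0)·(16) = 37
  c_3 = (5)·(-59) + (-1)·(-114) + (0)·(-205) + (7)·(27) + (0)·(8) + (0)·(16) = 8
  c_4 = (0)·(-59) + (4)·(-114) + (-2)·(-205) + (2)·(27) + (0)·(8) + (1)·(16) = 24
  c_5 = (0)·(-59) + (2)·(-114) + (-1)·(-205) + (1)·(27) + (0)·(8) + (0)·(16) = 4
  c_6 = (-1)·(-59) + (0)·(-114) + (0)·(-205) + (-1)·(27) + (0)·(8) + (0)·(16) = 32
Base-7 expansion of each c_i:
  c_1 = 13 = 6·7^0 + 1·7^1
  c_2 = 37 = 2·7^0 + 5·7^1
  c_3 = 8 = 1·7^0 + 1·7^1
  c_4 = 24 = 3·7^0 + 3·7^1
  c_5 = 4 = 4·7^0
  c_6 = 32 = 4·7^0 + 4·7^1
p-restricted factor λ_0 = (6, 2, 1, 3, 4, 4)
p-restricted factor λ_1 = (1, 5, 1, 3, 0, 4)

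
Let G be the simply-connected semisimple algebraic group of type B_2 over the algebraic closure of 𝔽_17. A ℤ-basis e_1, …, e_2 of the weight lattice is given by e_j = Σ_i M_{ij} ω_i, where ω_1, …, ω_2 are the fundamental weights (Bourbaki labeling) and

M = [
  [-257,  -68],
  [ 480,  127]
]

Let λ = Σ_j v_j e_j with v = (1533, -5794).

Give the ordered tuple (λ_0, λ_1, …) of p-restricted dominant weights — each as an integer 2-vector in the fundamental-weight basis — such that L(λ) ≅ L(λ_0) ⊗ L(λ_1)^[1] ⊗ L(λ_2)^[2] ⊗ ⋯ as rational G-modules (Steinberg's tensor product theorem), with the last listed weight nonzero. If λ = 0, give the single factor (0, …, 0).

((11, 2),)

Converting to the ω-basis (c_i = row i of M dotted with v = (1533, -5794)):
  c_1 = (-257)·(1533) + (-68)·(-5794) = 11
  c_2 = 480·1533 + (127)·(-5794) = 2
p = 17; digits c_i = Σ_j d_{ij}·17^j, 0 ≤ d_{ij} < 17:
  c_1 = 11 = 11·17^0
  c_2 = 2 = 2·17^0
Factor λ_0 = (11, 2)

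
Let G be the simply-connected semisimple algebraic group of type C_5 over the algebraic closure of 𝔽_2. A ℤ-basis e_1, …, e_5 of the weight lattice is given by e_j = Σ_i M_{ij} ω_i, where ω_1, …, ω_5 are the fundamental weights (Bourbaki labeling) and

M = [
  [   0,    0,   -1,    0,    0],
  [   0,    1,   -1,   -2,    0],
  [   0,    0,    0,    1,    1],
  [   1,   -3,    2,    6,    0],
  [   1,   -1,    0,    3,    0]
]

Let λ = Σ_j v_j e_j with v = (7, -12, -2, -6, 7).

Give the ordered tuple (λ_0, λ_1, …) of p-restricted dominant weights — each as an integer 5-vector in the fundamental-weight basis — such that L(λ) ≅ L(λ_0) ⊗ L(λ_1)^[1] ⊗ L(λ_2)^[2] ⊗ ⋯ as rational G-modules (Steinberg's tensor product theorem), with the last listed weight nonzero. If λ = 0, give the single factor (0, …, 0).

((0, 0, 1, 1, 1), (1, 1, 0, 1, 0))

ω-coordinates c = M·v, v = (7, -12, -2, -6, 7):
  c_1 = 0*7 + 0*-12 + -1*-2 + 0*-6 + 0*7 = 2
  c_2 = 0*7 + 1*-12 + -1*-2 + -2*-6 + 0*7 = 2
  c_3 = 0*7 + 0*-12 + 0*-2 + 1*-6 + 1*7 = 1
  c_4 = 1*7 + -3*-12 + 2*-2 + 6*-6 + 0*7 = 3
  c_5 = 1*7 + -1*-12 + 0*-2 + 3*-6 + 0*7 = 1
p = 2; digits c_i = Σ_j d_{ij}·2^j, 0 ≤ d_{ij} < 2:
  c_1 = 2 = 0·2^0 + 1·2^1
  c_2 = 2 = 0·2^0 + 1·2^1
  c_3 = 1 = 1·2^0
  c_4 = 3 = 1·2^0 + 1·2^1
  c_5 = 1 = 1·2^0
Factor λ_0 = (0, 0, 1, 1, 1)
Factor λ_1 = (1, 1, 0, 1, 0)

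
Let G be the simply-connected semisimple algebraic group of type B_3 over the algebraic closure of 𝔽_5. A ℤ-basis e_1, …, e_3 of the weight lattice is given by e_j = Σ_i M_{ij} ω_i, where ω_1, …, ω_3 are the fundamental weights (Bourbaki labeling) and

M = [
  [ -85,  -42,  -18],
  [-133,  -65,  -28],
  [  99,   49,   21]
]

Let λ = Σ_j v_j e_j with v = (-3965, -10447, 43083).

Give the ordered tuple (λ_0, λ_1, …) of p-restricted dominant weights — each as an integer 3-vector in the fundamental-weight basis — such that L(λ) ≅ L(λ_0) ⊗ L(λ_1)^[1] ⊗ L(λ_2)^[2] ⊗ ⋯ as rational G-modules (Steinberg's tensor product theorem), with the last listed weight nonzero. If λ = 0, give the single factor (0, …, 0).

ω-coordinates c = M·v, v = (-3965, -10447, 43083):
  c_1 = (-85)·(-3965) + (-42)·(-10447) + (-18)·(43083) = 305
  c_2 = (-133)·(-3965) + (-65)·(-10447) + (-28)·(43083) = 76
  c_3 = (99)·(-3965) + (49)·(-10447) + 21·43083 = 305
p = 5; digits c_i = Σ_j d_{ij}·5^j, 0 ≤ d_{ij} < 5:
  c_1 = 305 = 0·5^0 + 1·5^1 + 2·5^2 + 2·5^3
  c_2 = 76 = 1·5^0 + 0·5^1 + 3·5^2
  c_3 = 305 = 0·5^0 + 1·5^1 + 2·5^2 + 2·5^3
Factor λ_0 = (0, 1, 0)
Factor λ_1 = (1, 0, 1)
Factor λ_2 = (2, 3, 2)
Factor λ_3 = (2, 0, 2)

((0, 1, 0), (1, 0, 1), (2, 3, 2), (2, 0, 2))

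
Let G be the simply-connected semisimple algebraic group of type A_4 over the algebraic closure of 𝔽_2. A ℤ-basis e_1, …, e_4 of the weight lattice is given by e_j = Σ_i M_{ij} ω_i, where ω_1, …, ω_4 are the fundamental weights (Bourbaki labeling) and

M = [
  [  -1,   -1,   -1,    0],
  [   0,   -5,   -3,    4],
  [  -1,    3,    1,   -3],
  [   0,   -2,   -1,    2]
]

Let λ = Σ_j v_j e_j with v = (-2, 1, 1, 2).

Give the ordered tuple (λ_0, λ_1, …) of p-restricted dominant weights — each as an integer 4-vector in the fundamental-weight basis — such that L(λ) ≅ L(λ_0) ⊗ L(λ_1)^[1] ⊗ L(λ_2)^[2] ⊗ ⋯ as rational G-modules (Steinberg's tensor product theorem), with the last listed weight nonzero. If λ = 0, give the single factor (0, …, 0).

ω-coordinates c = M·v, v = (-2, 1, 1, 2):
  c_1 = (-1)·(-2) + (-1)·(1) + (-1)·(1) + 0·2 = 0
  c_2 = (0)·(-2) + (-5)·(1) + (-3)·(1) + 4·2 = 0
  c_3 = (-1)·(-2) + 3·1 + 1·1 + (-3)·(2) = 0
  c_4 = (0)·(-2) + (-2)·(1) + (-1)·(1) + 2·2 = 1
Base-2 expansion of each c_i:
  c_1 = 0
  c_2 = 0
  c_3 = 0
  c_4 = 1 = 1·2^0
Factor λ_0 = (0, 0, 0, 1)

((0, 0, 0, 1),)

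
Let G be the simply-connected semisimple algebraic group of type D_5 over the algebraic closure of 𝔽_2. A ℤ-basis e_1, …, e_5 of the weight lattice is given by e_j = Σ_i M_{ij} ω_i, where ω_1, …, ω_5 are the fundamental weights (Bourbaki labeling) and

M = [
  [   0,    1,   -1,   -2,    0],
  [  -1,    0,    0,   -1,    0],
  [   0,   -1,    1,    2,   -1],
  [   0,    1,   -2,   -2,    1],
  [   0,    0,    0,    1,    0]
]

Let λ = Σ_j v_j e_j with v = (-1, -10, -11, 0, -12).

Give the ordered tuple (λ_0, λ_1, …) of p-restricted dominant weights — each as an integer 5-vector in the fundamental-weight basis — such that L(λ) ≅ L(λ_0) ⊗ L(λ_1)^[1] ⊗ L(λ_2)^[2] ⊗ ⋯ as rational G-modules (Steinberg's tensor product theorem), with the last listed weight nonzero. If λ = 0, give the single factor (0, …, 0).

((1, 1, 1, 0, 0), (0, 0, 1, 0, 0), (0, 0, 0, 0, 0), (0, 0, 1, 0, 0))

Converting to the ω-basis (c_i = row i of M dotted with v = (-1, -10, -11, 0, -12)):
  c_1 = (0)·(-1) + (1)·(-10) + (-1)·(-11) + (-2)·(0) + (0)·(-12) = 1
  c_2 = (-1)·(-1) + (0)·(-10) + (0)·(-11) + (-1)·(0) + (0)·(-12) = 1
  c_3 = (0)·(-1) + (-1)·(-10) + (1)·(-11) + 2·0 + (-1)·(-12) = 11
  c_4 = (0)·(-1) + (1)·(-10) + (-2)·(-11) + (-2)·(0) + (1)·(-12) = 0
  c_5 = (0)·(-1) + (0)·(-10) + (0)·(-11) + 1·0 + (0)·(-12) = 0
Base-2 expansion of each c_i:
  c_1 = 1 = 1·2^0
  c_2 = 1 = 1·2^0
  c_3 = 11 = 1·2^0 + 1·2^1 + 0·2^2 + 1·2^3
  c_4 = 0
  c_5 = 0
Factor λ_0 = (1, 1, 1, 0, 0)
Factor λ_1 = (0, 0, 1, 0, 0)
Factor λ_2 = (0, 0, 0, 0, 0)
Factor λ_3 = (0, 0, 1, 0, 0)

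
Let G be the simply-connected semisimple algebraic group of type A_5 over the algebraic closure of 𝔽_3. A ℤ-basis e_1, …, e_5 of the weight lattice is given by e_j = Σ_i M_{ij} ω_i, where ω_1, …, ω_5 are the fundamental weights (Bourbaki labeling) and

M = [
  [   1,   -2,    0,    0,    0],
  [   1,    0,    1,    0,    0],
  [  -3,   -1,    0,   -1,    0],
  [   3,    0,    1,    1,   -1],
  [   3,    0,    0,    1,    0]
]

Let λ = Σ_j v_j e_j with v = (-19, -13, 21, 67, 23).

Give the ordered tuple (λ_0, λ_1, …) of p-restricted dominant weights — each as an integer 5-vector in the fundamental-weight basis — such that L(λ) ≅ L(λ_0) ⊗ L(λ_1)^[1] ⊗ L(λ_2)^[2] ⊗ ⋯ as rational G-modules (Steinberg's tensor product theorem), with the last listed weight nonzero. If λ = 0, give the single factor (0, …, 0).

((1, 2, 0, 2, 1), (2, 0, 1, 2, 0), (0, 0, 0, 0, 1))

Change of basis e → ω: c = M·v where v = (-19, -13, 21, 67, 23):
  c_1 = (1)·(-19) + (-2)·(-13) + (0)·(21) + (0)·(67) + (0)·(23) = 7
  c_2 = (1)·(-19) + (0)·(-13) + (1)·(21) + (0)·(67) + (0)·(23) = 2
  c_3 = (-3)·(-19) + (-1)·(-13) + (0)·(21) + (-1)·(67) + (0)·(23) = 3
  c_4 = (3)·(-19) + (0)·(-13) + (1)·(21) + (1)·(67) + (-1)·(23) = 8
  c_5 = (3)·(-19) + (0)·(-13) + (0)·(21) + (1)·(67) + (0)·(23) = 10
Writing each c_i in base p = 3:
  c_1 = 7 = 1·3^0 + 2·3^1
  c_2 = 2 = 2·3^0
  c_3 = 3 = 0·3^0 + 1·3^1
  c_4 = 8 = 2·3^0 + 2·3^1
  c_5 = 10 = 1·3^0 + 0·3^1 + 1·3^2
Factor λ_0 = (1, 2, 0, 2, 1)
Factor λ_1 = (2, 0, 1, 2, 0)
Factor λ_2 = (0, 0, 0, 0, 1)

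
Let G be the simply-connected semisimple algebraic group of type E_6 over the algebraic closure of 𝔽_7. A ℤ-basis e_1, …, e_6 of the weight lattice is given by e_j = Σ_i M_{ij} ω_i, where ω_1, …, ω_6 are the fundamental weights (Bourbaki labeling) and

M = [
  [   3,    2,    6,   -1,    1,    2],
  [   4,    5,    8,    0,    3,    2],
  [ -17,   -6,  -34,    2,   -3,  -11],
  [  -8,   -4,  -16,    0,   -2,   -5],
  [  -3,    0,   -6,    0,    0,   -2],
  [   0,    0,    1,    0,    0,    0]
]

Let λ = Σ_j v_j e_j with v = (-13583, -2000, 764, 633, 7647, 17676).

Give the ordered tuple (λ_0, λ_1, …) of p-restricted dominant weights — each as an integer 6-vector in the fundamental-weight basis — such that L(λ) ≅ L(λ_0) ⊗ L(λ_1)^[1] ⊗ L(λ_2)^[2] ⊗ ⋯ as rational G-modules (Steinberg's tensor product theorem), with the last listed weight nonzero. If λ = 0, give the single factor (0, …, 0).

In the fundamental-weight basis, λ has coordinates c = M·v (v = (-13583, -2000, 764, 633, 7647, 17676)):
  c_1 = (3)·(-13583) + (2)·(-2000) + (6)·(764) + (-1)·(633) + (1)·(7647) + (2)·(17676) = 2201
  c_2 = (4)·(-13583) + (5)·(-2000) + (8)·(764) + (0)·(633) + (3)·(7647) + (2)·(17676) = 73
  c_3 = (-17)·(-13583) + (-6)·(-2000) + (-34)·(764) + (2)·(633) + (-3)·(7647) + (-11)·(17676) = 824
  c_4 = (-8)·(-13583) + (-4)·(-2000) + (-16)·(764) + (0)·(633) + (-2)·(7647) + (-5)·(17676) = 766
  c_5 = (-3)·(-13583) + (0)·(-2000) + (-6)·(764) + (0)·(633) + (0)·(7647) + (-2)·(17676) = 813
  c_6 = (0)·(-13583) + (0)·(-2000) + (1)·(764) + (0)·(633) + (0)·(7647) + (0)·(17676) = 764
Expand coordinatewise in base 7:
  c_1 = 2201 = 3·7^0 + 6·7^1 + 2·7^2 + 6·7^3
  c_2 = 73 = 3·7^0 + 3·7^1 + 1·7^2
  c_3 = 824 = 5·7^0 + 5·7^1 + 2·7^2 + 2·7^3
  c_4 = 766 = 3·7^0 + 4·7^1 + 1·7^2 + 2·7^3
  c_5 = 813 = 1·7^0 + 4·7^1 + 2·7^2 + 2·7^3
  c_6 = 764 = 1·7^0 + 4·7^1 + 1·7^2 + 2·7^3
λ_0 = (3, 3, 5, 3, 1, 1)
λ_1 = (6, 3, 5, 4, 4, 4)
λ_2 = (2, 1, 2, 1, 2, 1)
λ_3 = (6, 0, 2, 2, 2, 2)

((3, 3, 5, 3, 1, 1), (6, 3, 5, 4, 4, 4), (2, 1, 2, 1, 2, 1), (6, 0, 2, 2, 2, 2))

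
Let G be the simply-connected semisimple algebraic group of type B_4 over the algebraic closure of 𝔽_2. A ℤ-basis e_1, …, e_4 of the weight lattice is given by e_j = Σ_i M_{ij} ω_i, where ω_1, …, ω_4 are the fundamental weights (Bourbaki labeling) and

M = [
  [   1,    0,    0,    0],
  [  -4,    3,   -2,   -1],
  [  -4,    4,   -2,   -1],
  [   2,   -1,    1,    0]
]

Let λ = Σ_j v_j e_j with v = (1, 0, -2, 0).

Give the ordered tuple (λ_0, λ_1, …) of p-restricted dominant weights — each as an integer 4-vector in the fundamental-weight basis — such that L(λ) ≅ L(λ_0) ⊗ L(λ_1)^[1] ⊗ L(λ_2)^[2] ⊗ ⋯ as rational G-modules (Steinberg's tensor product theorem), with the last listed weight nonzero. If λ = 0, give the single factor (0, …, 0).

((1, 0, 0, 0),)

ω-coordinates c = M·v, v = (1, 0, -2, 0):
  c_1 = 1·1 + 0·0 + (0)·(-2) + 0·0 = 1
  c_2 = (-4)·(1) + 3·0 + (-2)·(-2) + (-1)·(0) = 0
  c_3 = (-4)·(1) + 4·0 + (-2)·(-2) + (-1)·(0) = 0
  c_4 = 2·1 + (-1)·(0) + (1)·(-2) + 0·0 = 0
Base-2 expansion of each c_i:
  c_1 = 1 = 1·2^0
  c_2 = 0
  c_3 = 0
  c_4 = 0
Factor λ_0 = (1, 0, 0, 0)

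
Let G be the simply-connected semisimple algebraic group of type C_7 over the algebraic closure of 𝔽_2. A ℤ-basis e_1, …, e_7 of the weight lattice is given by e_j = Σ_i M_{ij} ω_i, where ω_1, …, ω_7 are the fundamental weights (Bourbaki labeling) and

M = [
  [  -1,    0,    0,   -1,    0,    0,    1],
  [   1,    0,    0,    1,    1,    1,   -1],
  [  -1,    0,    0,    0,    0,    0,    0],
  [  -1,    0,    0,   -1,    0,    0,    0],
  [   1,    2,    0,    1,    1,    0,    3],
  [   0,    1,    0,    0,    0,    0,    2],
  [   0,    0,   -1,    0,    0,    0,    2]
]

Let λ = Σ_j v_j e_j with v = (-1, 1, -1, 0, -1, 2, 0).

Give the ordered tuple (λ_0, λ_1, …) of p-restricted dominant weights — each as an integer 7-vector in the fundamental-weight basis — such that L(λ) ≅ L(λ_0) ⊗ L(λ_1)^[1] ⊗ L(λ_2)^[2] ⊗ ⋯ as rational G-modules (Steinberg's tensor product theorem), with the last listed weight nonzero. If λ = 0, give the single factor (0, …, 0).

((1, 0, 1, 1, 0, 1, 1),)

Compute c_i = Σ_j M_{ij} v_j with v = (-1, 1, -1, 0, -1, 2, 0):
  c_1 = -1*-1 + 0*1 + 0*-1 + -1*0 + 0*-1 + 0*2 + 1*0 = 1
  c_2 = 1*-1 + 0*1 + 0*-1 + 1*0 + 1*-1 + 1*2 + -1*0 = 0
  c_3 = -1*-1 + 0*1 + 0*-1 + 0*0 + 0*-1 + 0*2 + 0*0 = 1
  c_4 = -1*-1 + 0*1 + 0*-1 + -1*0 + 0*-1 + 0*2 + 0*0 = 1
  c_5 = 1*-1 + 2*1 + 0*-1 + 1*0 + 1*-1 + 0*2 + 3*0 = 0
  c_6 = 0*-1 + 1*1 + 0*-1 + 0*0 + 0*-1 + 0*2 + 2*0 = 1
  c_7 = 0*-1 + 0*1 + -1*-1 + 0*0 + 0*-1 + 0*2 + 2*0 = 1
Expand coordinatewise in base 2:
  c_1 = 1 = 1·2^0
  c_2 = 0
  c_3 = 1 = 1·2^0
  c_4 = 1 = 1·2^0
  c_5 = 0
  c_6 = 1 = 1·2^0
  c_7 = 1 = 1·2^0
λ_0 = (1, 0, 1, 1, 0, 1, 1)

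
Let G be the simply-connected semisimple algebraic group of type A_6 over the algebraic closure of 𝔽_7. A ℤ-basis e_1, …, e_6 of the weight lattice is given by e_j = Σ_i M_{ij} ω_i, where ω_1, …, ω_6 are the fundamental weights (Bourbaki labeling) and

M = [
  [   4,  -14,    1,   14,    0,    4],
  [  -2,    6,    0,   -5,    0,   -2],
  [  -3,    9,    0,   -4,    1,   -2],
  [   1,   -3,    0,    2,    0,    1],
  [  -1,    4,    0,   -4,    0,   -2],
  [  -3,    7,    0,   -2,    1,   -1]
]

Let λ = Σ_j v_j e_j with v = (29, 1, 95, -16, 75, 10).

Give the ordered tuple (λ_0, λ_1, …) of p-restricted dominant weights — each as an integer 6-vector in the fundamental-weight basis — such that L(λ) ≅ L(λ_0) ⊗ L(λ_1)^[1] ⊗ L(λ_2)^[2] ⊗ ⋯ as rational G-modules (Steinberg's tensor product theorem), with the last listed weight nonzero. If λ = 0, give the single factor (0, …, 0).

((6, 1, 6, 4, 5, 3), (1, 1, 5, 0, 2, 2))

In the fundamental-weight basis, λ has coordinates c = M·v (v = (29, 1, 95, -16, 75, 10)):
  c_1 = 4·29 + (-14)·(1) + 1·95 + (14)·(-16) + 0·75 + 4·10 = 13
  c_2 = (-2)·(29) + 6·1 + 0·95 + (-5)·(-16) + 0·75 + (-2)·(10) = 8
  c_3 = (-3)·(29) + 9·1 + 0·95 + (-4)·(-16) + 1·75 + (-2)·(10) = 41
  c_4 = 1·29 + (-3)·(1) + 0·95 + (2)·(-16) + 0·75 + 1·10 = 4
  c_5 = (-1)·(29) + 4·1 + 0·95 + (-4)·(-16) + 0·75 + (-2)·(10) = 19
  c_6 = (-3)·(29) + 7·1 + 0·95 + (-2)·(-16) + 1·75 + (-1)·(10) = 17
Writing each c_i in base p = 7:
  c_1 = 13 = 6·7^0 + 1·7^1
  c_2 = 8 = 1·7^0 + 1·7^1
  c_3 = 41 = 6·7^0 + 5·7^1
  c_4 = 4 = 4·7^0
  c_5 = 19 = 5·7^0 + 2·7^1
  c_6 = 17 = 3·7^0 + 2·7^1
p-restricted factor λ_0 = (6, 1, 6, 4, 5, 3)
p-restricted factor λ_1 = (1, 1, 5, 0, 2, 2)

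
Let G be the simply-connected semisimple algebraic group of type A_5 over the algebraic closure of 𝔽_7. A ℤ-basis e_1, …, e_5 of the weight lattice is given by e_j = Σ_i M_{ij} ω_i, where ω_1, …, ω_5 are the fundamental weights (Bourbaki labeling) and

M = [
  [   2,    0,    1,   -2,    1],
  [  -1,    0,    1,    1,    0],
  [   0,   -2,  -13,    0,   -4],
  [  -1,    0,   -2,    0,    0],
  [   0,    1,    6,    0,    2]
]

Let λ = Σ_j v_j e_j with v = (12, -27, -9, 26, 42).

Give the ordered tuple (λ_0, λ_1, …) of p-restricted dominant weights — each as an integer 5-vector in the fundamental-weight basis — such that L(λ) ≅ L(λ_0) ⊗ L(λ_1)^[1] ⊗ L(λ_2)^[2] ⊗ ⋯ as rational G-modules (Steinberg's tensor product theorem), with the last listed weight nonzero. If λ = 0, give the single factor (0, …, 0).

((5, 5, 3, 6, 3),)

In the fundamental-weight basis, λ has coordinates c = M·v (v = (12, -27, -9, 26, 42)):
  c_1 = (2)·(12) + (0)·(-27) + (1)·(-9) + (-2)·(26) + (1)·(42) = 5
  c_2 = (-1)·(12) + (0)·(-27) + (1)·(-9) + (1)·(26) + (0)·(42) = 5
  c_3 = (0)·(12) + (-2)·(-27) + (-13)·(-9) + (0)·(26) + (-4)·(42) = 3
  c_4 = (-1)·(12) + (0)·(-27) + (-2)·(-9) + (0)·(26) + (0)·(42) = 6
  c_5 = (0)·(12) + (1)·(-27) + (6)·(-9) + (0)·(26) + (2)·(42) = 3
p = 7; digits c_i = Σ_j d_{ij}·7^j, 0 ≤ d_{ij} < 7:
  c_1 = 5 = 5·7^0
  c_2 = 5 = 5·7^0
  c_3 = 3 = 3·7^0
  c_4 = 6 = 6·7^0
  c_5 = 3 = 3·7^0
λ_0 = (5, 5, 3, 6, 3)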